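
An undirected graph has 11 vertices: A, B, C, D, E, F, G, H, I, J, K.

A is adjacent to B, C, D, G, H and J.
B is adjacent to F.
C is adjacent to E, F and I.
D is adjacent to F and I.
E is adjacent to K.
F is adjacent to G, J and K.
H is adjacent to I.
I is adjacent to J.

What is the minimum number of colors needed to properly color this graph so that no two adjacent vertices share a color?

A and C are adjacent, so at least 2 colors are needed.
One proper 2-coloring: A=1, B=2, C=2, D=2, E=1, F=1, G=2, H=2, I=1, J=2, K=2. Every edge joins two different colors.

2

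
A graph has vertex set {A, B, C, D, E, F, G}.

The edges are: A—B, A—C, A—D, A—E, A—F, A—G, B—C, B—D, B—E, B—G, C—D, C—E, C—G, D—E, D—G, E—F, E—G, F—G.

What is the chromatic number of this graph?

A, B, C, D, E, G are mutually adjacent (a clique of size 6), so at least 6 colors are needed.
6 colors suffice: A=2, B=6, C=4, D=5, E=1, F=4, G=3. Every edge joins two different colors.

6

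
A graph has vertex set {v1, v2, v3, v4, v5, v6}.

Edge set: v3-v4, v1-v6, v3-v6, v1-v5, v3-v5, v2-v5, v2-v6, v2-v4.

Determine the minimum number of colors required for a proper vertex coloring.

2

v1 and v5 are adjacent, so at least 2 colors are needed.
A valid assignment using 2 colors: v1=1, v2=1, v3=1, v4=2, v5=2, v6=2. Every edge joins two different colors.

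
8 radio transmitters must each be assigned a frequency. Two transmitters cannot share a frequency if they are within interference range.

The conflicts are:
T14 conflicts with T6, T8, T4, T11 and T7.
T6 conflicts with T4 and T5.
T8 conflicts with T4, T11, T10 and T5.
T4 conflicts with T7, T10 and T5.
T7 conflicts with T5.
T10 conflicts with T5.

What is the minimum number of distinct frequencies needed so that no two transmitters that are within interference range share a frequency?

T8, T4, T10, T5 pairwise conflict, so at least 4 frequencies are needed.
4 frequencies suffice: frequency 1 → {T4, T11}; frequency 2 → {T14, T5}; frequency 3 → {T6, T8, T7}; frequency 4 → {T10}. Every pair that conflicts lands in different frequencies.

4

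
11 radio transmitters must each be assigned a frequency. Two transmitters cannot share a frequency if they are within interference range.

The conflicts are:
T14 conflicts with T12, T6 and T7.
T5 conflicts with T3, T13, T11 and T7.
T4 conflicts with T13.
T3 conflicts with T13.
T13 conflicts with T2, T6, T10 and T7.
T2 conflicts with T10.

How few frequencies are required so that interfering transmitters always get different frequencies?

T5, T3, T13 pairwise conflict, so at least 3 frequencies are needed.
3 frequencies suffice: frequency 1 → {T14, T13, T11}; frequency 2 → {T5, T4, T12, T6, T10}; frequency 3 → {T3, T2, T7}. No two conflicting transmitters share a frequency.

3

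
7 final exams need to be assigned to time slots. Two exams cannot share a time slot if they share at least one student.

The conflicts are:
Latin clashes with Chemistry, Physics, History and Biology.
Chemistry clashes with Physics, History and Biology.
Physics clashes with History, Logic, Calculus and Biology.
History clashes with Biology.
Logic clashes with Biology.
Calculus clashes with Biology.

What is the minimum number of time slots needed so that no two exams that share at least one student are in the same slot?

Latin, Chemistry, Physics, History, Biology pairwise conflict, so at least 5 time slots are needed.
5 time slots suffice: time slot 1 → {Physics}; time slot 2 → {Biology}; time slot 3 → {Chemistry, Logic, Calculus}; time slot 4 → {History}; time slot 5 → {Latin}. Each listed conflict is separated.

5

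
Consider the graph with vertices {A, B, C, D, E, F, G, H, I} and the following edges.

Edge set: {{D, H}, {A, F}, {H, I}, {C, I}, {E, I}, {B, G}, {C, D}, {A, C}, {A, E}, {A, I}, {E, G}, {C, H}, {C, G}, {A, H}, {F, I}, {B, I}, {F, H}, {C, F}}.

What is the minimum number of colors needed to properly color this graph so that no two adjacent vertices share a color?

A, C, F, H, I form a clique, so at least 5 colors are needed.
5 colors suffice: A=yellow, B=blue, C=blue, D=red, E=blue, F=purple, G=red, H=green, I=red. No two adjacent vertices share a color.

5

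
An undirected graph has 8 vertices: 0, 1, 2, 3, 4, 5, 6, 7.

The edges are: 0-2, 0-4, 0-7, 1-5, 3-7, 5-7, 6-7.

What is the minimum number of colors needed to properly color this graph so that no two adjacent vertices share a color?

2

6 and 7 are adjacent, so at least 2 colors are needed.
2 colors suffice: color red → {1, 2, 4, 7}; color blue → {0, 3, 5, 6}. No two adjacent vertices share a color.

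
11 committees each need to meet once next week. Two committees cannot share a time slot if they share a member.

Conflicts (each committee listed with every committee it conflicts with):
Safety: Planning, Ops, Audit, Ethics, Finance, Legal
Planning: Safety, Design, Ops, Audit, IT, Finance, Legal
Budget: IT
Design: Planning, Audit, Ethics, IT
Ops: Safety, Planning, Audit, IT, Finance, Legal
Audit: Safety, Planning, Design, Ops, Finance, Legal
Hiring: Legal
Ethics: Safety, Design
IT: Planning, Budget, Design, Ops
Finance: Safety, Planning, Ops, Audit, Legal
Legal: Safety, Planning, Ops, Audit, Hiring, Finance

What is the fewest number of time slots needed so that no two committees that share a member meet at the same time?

6

Safety, Planning, Ops, Audit, Finance, Legal all conflict with each other, so at least 6 time slots are needed.
6 time slots suffice: time slot 1 → {Planning, Budget, Hiring, Ethics}; time slot 2 → {Audit, IT}; time slot 3 → {Design, Ops}; time slot 4 → {Legal}; time slot 5 → {Safety}; time slot 6 → {Finance}. No two conflicting committees share a time slot.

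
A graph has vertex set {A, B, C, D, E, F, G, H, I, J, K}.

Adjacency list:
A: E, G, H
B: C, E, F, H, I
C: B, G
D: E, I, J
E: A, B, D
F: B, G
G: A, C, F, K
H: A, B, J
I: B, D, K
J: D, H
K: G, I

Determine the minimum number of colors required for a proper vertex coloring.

The cycle C-B-H-A-G-C has odd length 5, so it cannot be 2-colored; at least 3 colors are needed.
One proper 3-coloring: A=3, B=1, C=2, D=1, E=2, F=2, G=1, H=2, I=2, J=3, K=3. Each edge has distinct colors on its endpoints.

3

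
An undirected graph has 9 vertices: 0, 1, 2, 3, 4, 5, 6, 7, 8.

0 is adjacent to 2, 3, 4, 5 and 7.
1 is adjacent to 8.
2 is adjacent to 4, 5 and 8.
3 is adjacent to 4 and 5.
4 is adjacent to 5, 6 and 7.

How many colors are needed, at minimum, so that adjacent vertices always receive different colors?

4

0, 3, 4, 5 form a clique, so at least 4 colors are needed.
4 colors suffice: color red → {4, 8}; color blue → {0, 1, 6}; color green → {5, 7}; color yellow → {2, 3}. No two adjacent vertices share a color.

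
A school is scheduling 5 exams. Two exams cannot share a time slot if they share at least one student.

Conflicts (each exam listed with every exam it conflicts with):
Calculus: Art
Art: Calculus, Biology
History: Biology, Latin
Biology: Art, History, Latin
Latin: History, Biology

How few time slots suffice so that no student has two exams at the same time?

History, Biology, Latin are mutually in conflict, so at least 3 time slots are needed.
3 time slots suffice: time slot 1 → {Calculus, Biology}; time slot 2 → {Art, History}; time slot 3 → {Latin}. Each listed conflict is separated.

3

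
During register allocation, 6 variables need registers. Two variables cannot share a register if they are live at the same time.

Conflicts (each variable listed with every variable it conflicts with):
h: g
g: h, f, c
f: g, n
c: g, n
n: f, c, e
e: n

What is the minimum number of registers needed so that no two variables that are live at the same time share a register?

2

c and n conflict, so at least 2 registers are needed.
2 registers suffice: register 1 → {g, n}; register 2 → {h, f, c, e}. No two conflicting variables share a register.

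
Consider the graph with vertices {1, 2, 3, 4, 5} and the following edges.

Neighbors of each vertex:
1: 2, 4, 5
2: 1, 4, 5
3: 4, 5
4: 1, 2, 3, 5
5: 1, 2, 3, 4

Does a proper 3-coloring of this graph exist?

No

1, 2, 4, 5 form a clique, so at least 4 colors are needed.
So 3 colors are not enough.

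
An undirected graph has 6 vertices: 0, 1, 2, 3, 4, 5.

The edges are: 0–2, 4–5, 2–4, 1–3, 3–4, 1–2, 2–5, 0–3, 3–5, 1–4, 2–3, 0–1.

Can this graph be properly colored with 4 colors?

The chromatic number is 4. 1, 2, 3, 4 form a clique, so at least 4 colors are needed.
4 colors suffice: color red → {2}; color blue → {3}; color green → {1, 5}; color yellow → {0, 4}.
That is already a proper 4-coloring.

Yes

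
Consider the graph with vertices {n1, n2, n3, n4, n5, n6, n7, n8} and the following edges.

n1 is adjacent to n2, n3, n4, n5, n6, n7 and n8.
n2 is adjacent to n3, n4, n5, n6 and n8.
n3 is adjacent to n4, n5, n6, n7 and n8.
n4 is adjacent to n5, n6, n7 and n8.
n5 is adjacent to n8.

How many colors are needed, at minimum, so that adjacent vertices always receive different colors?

n1, n2, n3, n4, n5, n8 are mutually adjacent (a clique of size 6), so at least 6 colors are needed.
One proper 6-coloring: n1=3, n2=4, n3=2, n4=1, n5=5, n6=5, n7=4, n8=6. No two adjacent vertices share a color.

6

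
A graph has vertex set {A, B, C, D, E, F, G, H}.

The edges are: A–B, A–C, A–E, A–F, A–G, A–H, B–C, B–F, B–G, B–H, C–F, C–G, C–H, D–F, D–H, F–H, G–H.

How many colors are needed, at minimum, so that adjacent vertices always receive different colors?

A, B, C, G, H form a clique, so at least 5 colors are needed.
One proper 5-coloring: A=2, B=3, C=4, D=2, E=1, F=5, G=5, H=1. Every edge joins two different colors.

5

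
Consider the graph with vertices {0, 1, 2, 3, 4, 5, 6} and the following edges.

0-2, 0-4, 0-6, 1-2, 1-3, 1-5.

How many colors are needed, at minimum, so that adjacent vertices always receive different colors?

0 and 6 are adjacent, so at least 2 colors are needed.
2 colors suffice: color a → {0, 1}; color b → {2, 3, 4, 5, 6}. Every edge joins two different colors.

2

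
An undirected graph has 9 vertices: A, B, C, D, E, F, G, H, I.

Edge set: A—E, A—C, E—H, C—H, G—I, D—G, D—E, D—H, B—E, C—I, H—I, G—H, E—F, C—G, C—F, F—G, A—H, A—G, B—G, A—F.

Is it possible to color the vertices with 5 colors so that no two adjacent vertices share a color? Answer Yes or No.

The chromatic number is 4. A, C, G, H are pairwise adjacent (a clique of size 4), so at least 4 colors are needed.
One proper 4-coloring: A=green, B=blue, C=yellow, D=green, E=red, F=blue, G=red, H=blue, I=green.
Since 5 ≥ 4, a proper 5-coloring certainly exists.

Yes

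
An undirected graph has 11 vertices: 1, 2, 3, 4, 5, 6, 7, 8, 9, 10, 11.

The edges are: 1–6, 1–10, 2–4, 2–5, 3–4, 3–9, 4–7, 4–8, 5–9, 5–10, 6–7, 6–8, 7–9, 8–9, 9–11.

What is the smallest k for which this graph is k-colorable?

3

The cycle 2-4-8-9-5-2 has odd length 5, so it cannot be 2-colored; at least 3 colors are needed.
3 colors suffice: color red → {4, 6, 9, 10}; color blue → {1, 3, 5, 7, 8, 11}; color green → {2}. Each edge has distinct colors on its endpoints.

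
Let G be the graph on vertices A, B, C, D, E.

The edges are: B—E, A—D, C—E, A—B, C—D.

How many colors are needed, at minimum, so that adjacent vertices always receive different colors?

The cycle E-C-D-A-B-E has odd length 5, so it cannot be 2-colored; at least 3 colors are needed.
3 colors suffice: color 1 → {B, D}; color 2 → {A, C}; color 3 → {E}. Every edge joins two different colors.

3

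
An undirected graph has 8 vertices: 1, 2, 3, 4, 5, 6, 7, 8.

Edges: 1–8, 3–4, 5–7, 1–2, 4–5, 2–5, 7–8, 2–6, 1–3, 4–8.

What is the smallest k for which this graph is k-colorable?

3

The cycle 1-8-7-5-2-1 has odd length 5, so it cannot be 2-colored; at least 3 colors are needed.
A valid assignment using 3 colors: 1=blue, 2=red, 3=red, 4=green, 5=blue, 6=blue, 7=green, 8=red. Every edge joins two different colors.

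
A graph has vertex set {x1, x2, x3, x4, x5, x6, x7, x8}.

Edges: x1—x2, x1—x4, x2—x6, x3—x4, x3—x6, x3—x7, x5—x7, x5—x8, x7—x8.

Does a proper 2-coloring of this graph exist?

x5, x7, x8 are mutually adjacent, so at least 3 colors are needed.
So 2 colors are not enough.

No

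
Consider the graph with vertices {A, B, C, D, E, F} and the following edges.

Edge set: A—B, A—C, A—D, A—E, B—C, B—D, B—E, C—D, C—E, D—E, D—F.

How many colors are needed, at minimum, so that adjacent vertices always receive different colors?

A, B, C, D, E are pairwise adjacent (a clique of size 5), so at least 5 colors are needed.
One proper 5-coloring: A=5, B=4, C=2, D=1, E=3, F=2. Each edge has distinct colors on its endpoints.

5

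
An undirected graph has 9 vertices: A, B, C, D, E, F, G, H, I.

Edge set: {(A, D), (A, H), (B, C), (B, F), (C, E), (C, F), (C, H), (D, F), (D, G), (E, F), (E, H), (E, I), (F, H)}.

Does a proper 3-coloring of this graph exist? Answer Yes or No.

No

C, E, F, H are mutually adjacent (a clique of size 4), so at least 4 colors are needed.
So 3 colors are not enough.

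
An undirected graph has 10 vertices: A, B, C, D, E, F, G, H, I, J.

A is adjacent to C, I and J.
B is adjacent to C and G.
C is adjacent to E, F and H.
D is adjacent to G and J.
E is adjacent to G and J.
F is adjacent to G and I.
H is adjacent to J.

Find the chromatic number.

F and G are adjacent, so at least 2 colors are needed.
2 colors suffice: color 1 → {C, G, I, J}; color 2 → {A, B, D, E, F, H}. Each edge has distinct colors on its endpoints.

2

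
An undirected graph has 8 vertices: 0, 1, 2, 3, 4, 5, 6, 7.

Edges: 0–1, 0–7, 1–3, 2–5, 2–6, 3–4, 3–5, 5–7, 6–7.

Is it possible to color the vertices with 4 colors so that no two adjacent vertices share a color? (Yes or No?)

The chromatic number is 3. The cycle 7-5-3-1-0-7 has odd length 5, so it cannot be 2-colored; at least 3 colors are needed.
3 colors suffice: color a → {0, 4, 5, 6}; color b → {2, 3, 7}; color c → {1}.
Since 4 ≥ 3, a proper 4-coloring certainly exists.

Yes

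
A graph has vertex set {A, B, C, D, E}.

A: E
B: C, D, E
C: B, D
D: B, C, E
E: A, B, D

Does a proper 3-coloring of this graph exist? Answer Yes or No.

The chromatic number is 3. B, C, D form a triangle, so at least 3 colors are needed.
One proper 3-coloring: A=red, B=blue, C=green, D=red, E=green.
That is already a proper 3-coloring.

Yes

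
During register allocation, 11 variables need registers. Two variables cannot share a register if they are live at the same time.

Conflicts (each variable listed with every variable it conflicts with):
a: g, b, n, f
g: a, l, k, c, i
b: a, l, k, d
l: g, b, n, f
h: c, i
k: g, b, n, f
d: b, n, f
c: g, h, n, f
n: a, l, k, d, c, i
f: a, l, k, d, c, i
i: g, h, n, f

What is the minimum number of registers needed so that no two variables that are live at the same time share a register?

k and n conflict, so at least 2 registers are needed.
Using 2 registers: a=2, g=1, b=1, l=2, h=1, k=2, d=2, c=2, n=1, f=1, i=2. No two conflicting variables share a register.

2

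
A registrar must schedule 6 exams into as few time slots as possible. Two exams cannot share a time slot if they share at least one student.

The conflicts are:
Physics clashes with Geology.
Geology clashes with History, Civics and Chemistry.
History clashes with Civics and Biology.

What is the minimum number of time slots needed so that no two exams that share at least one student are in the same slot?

Geology, History, Civics are mutually in conflict, so at least 3 time slots are needed.
3 time slots suffice: time slot 1 → {Geology, Biology}; time slot 2 → {Physics, History, Chemistry}; time slot 3 → {Civics}. No two conflicting exams share a time slot.

3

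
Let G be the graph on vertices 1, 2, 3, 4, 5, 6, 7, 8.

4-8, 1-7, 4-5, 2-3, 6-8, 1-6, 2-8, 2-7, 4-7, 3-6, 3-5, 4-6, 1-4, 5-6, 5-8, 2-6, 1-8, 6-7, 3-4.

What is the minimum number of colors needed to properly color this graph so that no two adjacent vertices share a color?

4

3, 4, 5, 6 form a clique, so at least 4 colors are needed.
4 colors suffice: color red → {6}; color blue → {2, 4}; color green → {3, 7, 8}; color yellow → {1, 5}. No two adjacent vertices share a color.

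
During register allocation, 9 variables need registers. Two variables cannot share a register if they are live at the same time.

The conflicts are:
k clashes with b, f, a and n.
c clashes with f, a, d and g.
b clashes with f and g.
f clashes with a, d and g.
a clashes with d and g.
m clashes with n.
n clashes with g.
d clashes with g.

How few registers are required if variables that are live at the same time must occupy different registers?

5

c, f, a, d, g are mutually in conflict, so at least 5 registers are needed.
Using 5 registers: k=1, c=4, b=3, f=2, a=3, m=1, n=2, d=5, g=1. Every pair that conflicts lands in different registers.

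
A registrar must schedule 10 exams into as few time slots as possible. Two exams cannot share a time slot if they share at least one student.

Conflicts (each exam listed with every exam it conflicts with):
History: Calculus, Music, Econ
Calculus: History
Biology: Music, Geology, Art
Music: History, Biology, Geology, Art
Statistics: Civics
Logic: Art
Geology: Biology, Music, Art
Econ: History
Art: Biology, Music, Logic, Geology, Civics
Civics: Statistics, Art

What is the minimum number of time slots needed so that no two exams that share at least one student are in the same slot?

Biology, Music, Geology, Art all conflict with each other, so at least 4 time slots are needed.
4 time slots suffice: time slot 1 → {History, Statistics, Art}; time slot 2 → {Calculus, Music, Logic, Econ, Civics}; time slot 3 → {Geology}; time slot 4 → {Biology}. Each listed conflict is separated.

4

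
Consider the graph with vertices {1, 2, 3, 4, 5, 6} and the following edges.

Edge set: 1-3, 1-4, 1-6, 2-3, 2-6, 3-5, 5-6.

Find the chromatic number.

2 and 6 are adjacent, so at least 2 colors are needed.
2 colors suffice: color red → {1, 2, 5}; color blue → {3, 4, 6}. Each edge has distinct colors on its endpoints.

2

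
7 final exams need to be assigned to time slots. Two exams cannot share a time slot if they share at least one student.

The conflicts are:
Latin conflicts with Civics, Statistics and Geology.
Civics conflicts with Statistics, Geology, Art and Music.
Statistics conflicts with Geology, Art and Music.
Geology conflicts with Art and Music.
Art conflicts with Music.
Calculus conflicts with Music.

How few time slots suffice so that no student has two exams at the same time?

Civics, Statistics, Geology, Art, Music pairwise conflict, so at least 5 time slots are needed.
Using 5 time slots: Latin=3, Civics=2, Statistics=4, Geology=1, Art=5, Calculus=1, Music=3. Each listed conflict is separated.

5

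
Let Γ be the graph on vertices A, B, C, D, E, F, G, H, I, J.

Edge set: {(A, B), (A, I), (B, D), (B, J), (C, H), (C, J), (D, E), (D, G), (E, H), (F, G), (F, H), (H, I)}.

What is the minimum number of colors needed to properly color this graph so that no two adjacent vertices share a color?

3

The cycle G-F-H-E-D-G has odd length 5, so it cannot be 2-colored; at least 3 colors are needed.
A valid assignment using 3 colors: A=red, B=blue, C=blue, D=red, E=blue, F=green, G=blue, H=red, I=blue, J=red. No two adjacent vertices share a color.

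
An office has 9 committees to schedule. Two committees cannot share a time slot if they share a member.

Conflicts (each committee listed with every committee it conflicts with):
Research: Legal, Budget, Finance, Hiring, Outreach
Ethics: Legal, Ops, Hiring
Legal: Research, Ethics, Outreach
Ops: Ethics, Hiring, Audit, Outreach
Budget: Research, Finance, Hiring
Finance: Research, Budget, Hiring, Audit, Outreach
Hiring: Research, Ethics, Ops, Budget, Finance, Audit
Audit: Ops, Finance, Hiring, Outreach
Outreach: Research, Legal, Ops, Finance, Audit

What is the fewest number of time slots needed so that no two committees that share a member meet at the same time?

Research, Budget, Finance, Hiring are mutually in conflict, so at least 4 time slots are needed.
4 time slots suffice: time slot 1 → {Hiring, Outreach}; time slot 2 → {Research, Ops}; time slot 3 → {Legal, Finance}; time slot 4 → {Ethics, Budget, Audit}. Each listed conflict is separated.

4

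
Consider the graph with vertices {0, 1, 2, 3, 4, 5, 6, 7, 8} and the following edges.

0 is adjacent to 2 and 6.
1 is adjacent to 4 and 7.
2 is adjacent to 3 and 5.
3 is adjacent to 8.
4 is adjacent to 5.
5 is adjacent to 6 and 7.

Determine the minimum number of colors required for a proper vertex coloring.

2

2 and 5 are adjacent, so at least 2 colors are needed.
2 colors suffice: 0=a, 1=a, 2=b, 3=a, 4=b, 5=a, 6=b, 7=b, 8=b. No two adjacent vertices share a color.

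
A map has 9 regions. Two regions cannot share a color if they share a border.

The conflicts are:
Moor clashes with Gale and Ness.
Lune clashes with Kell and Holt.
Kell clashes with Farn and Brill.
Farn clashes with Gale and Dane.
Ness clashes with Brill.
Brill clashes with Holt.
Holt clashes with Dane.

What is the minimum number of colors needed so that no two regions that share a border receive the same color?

The cycle Kell-Brill-Holt-Dane-Farn-Kell has odd length 5, so it cannot be 2-colored; at least 3 colors are needed.
A valid assignment using 3 colors: Moor=3, Lune=3, Kell=2, Farn=1, Gale=2, Ness=1, Brill=3, Holt=1, Dane=2. No two conflicting regions share a color.

3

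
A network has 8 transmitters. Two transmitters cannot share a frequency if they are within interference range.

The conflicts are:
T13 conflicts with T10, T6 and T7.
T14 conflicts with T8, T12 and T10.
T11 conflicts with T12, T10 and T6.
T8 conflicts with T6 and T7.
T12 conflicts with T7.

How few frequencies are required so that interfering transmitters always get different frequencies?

3

The cycle T6-T8-T7-T12-T11-T6 has odd length 5, so it cannot be 2-colored; at least 3 frequencies are needed.
3 frequencies suffice: frequency 1 → {T10, T6, T7}; frequency 2 → {T13, T8, T12}; frequency 3 → {T14, T11}. No two conflicting transmitters share a frequency.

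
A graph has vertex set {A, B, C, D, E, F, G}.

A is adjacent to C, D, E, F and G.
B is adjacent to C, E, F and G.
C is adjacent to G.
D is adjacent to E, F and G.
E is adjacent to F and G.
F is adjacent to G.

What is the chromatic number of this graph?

A, D, E, F, G are pairwise adjacent (a clique of size 5), so at least 5 colors are needed.
5 colors suffice: color 1 → {G}; color 2 → {A, B}; color 3 → {C, F}; color 4 → {E}; color 5 → {D}. Each edge has distinct colors on its endpoints.

5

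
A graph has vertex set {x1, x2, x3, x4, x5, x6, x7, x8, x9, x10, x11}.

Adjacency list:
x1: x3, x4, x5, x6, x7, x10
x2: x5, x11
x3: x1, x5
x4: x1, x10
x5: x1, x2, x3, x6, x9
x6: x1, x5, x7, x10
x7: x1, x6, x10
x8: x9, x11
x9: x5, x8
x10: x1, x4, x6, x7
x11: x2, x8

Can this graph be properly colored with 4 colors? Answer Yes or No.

Yes

The chromatic number is 4. x1, x6, x7, x10 are pairwise adjacent (a clique of size 4), so at least 4 colors are needed.
A valid assignment using 4 colors: x1=1, x2=3, x3=3, x4=3, x5=2, x6=3, x7=4, x8=2, x9=1, x10=2, x11=1.
That is already a proper 4-coloring.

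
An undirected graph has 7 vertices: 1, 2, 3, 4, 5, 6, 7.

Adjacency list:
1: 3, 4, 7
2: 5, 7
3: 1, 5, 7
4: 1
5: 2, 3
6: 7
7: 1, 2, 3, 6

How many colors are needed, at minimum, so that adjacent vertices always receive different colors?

3

1, 3, 7 are mutually adjacent, so at least 3 colors are needed.
A valid assignment using 3 colors: 1=blue, 2=blue, 3=green, 4=red, 5=red, 6=blue, 7=red. No two adjacent vertices share a color.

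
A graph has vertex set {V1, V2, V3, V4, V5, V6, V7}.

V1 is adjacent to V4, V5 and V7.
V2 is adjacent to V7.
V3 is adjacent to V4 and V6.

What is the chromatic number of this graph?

V3 and V4 are adjacent, so at least 2 colors are needed.
2 colors suffice: V1=red, V2=red, V3=red, V4=blue, V5=blue, V6=blue, V7=blue. No two adjacent vertices share a color.

2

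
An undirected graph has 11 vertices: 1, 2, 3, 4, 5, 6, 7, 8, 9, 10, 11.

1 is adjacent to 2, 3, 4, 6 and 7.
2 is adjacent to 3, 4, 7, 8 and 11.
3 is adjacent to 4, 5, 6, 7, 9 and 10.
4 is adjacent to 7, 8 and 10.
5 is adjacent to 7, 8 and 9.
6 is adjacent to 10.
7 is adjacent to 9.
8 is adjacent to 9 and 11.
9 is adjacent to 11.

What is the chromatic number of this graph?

5

1, 2, 3, 4, 7 form a clique, so at least 5 colors are needed.
5 colors suffice: color red → {3, 8}; color blue → {7, 10, 11}; color green → {2, 6, 9}; color yellow → {4, 5}; color purple → {1}. Each edge has distinct colors on its endpoints.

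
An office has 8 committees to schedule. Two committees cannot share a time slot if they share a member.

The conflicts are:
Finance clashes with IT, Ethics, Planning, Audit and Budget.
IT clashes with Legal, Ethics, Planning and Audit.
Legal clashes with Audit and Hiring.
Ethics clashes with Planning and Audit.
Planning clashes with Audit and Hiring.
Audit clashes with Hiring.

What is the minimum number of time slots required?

Finance, IT, Ethics, Planning, Audit pairwise conflict, so at least 5 time slots are needed.
5 time slots suffice: time slot 1 → {Audit, Budget}; time slot 2 → {Legal, Planning}; time slot 3 → {Finance, Hiring}; time slot 4 → {IT}; time slot 5 → {Ethics}. Each listed conflict is separated.

5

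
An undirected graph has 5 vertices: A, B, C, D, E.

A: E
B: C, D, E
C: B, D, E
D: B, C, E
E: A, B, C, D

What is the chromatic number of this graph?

4

B, C, D, E are mutually adjacent (a clique of size 4), so at least 4 colors are needed.
4 colors suffice: color 1 → {E}; color 2 → {A, B}; color 3 → {C}; color 4 → {D}. No two adjacent vertices share a color.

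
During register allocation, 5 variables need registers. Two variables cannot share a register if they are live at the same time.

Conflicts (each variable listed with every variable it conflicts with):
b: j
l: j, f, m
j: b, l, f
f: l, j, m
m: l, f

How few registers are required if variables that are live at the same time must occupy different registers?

l, f, m pairwise conflict, so at least 3 registers are needed.
3 registers suffice: register 1 → {b, l}; register 2 → {f}; register 3 → {j, m}. Every pair that conflicts lands in different registers.

3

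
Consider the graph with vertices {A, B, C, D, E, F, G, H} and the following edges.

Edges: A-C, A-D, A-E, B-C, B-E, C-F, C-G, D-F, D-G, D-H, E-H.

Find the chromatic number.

A and E are adjacent, so at least 2 colors are needed.
One proper 2-coloring: A=2, B=2, C=1, D=1, E=1, F=2, G=2, H=2. No two adjacent vertices share a color.

2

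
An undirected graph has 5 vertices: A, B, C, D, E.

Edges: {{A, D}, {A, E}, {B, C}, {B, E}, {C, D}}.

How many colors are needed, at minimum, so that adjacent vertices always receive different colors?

The cycle E-B-C-D-A-E has odd length 5, so it cannot be 2-colored; at least 3 colors are needed.
3 colors suffice: color 1 → {A, C}; color 2 → {B, D}; color 3 → {E}. Every edge joins two different colors.

3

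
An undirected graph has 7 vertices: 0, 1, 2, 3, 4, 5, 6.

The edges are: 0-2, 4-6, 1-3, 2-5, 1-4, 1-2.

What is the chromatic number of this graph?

4 and 6 are adjacent, so at least 2 colors are needed.
One proper 2-coloring: 0=b, 1=b, 2=a, 3=a, 4=a, 5=b, 6=b. No two adjacent vertices share a color.

2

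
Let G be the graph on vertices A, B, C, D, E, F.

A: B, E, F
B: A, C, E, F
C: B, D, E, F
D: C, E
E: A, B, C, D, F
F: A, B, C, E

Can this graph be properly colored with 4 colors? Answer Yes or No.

The chromatic number is 4. A, B, E, F are mutually adjacent (a clique of size 4), so at least 4 colors are needed.
4 colors suffice: A=4, B=3, C=4, D=2, E=1, F=2.
That is already a proper 4-coloring.

Yes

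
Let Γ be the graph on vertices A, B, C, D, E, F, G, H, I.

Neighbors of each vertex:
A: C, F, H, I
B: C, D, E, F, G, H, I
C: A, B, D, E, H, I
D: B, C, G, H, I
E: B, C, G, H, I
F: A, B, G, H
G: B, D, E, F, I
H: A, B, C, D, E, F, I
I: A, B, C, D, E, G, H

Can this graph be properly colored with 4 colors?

B, C, E, H, I are pairwise adjacent (a clique of size 5), so at least 5 colors are needed.
So 4 colors are not enough.

No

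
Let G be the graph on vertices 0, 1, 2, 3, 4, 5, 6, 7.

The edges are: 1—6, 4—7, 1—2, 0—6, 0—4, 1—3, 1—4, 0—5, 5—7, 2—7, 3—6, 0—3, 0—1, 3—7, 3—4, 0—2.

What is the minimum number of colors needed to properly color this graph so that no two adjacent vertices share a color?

4

0, 1, 3, 4 form a clique, so at least 4 colors are needed.
4 colors suffice: 0=a, 1=b, 2=c, 3=c, 4=d, 5=b, 6=d, 7=a. Every edge joins two different colors.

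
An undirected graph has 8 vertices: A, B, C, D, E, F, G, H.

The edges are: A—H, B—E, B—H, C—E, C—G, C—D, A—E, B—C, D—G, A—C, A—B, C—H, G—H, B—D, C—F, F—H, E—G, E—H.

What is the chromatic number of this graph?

5

A, B, C, E, H form a clique, so at least 5 colors are needed.
5 colors suffice: color 1 → {C}; color 2 → {D, H}; color 3 → {B, F, G}; color 4 → {E}; color 5 → {A}. Every edge joins two different colors.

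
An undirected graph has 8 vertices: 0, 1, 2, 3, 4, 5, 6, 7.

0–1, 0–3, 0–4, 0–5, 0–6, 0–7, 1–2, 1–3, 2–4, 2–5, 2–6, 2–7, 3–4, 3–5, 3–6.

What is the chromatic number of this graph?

3

0, 3, 6 form a triangle, so at least 3 colors are needed.
3 colors suffice: color red → {0, 2}; color blue → {3, 7}; color green → {1, 4, 5, 6}. No two adjacent vertices share a color.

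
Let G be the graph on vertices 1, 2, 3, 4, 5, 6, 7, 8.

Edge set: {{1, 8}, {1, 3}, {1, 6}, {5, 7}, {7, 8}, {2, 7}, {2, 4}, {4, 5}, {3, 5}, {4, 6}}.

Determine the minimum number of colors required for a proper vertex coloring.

The cycle 3-5-4-6-1-3 has odd length 5, so it cannot be 2-colored; at least 3 colors are needed.
3 colors suffice: 1=red, 2=blue, 3=green, 4=red, 5=blue, 6=blue, 7=red, 8=blue. No two adjacent vertices share a color.

3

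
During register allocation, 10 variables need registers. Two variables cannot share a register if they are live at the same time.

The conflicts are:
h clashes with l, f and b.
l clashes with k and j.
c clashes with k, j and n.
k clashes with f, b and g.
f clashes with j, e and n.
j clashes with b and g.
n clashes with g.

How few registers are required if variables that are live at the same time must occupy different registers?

2

f and j conflict, so at least 2 registers are needed.
A valid assignment using 2 registers: h=2, l=1, c=1, k=2, f=1, j=2, e=2, n=2, b=1, g=1. No two conflicting variables share a register.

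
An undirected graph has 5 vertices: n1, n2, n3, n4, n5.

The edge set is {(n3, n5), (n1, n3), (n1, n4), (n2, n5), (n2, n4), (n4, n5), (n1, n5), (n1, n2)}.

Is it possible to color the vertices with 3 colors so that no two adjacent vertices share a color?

n1, n2, n4, n5 are pairwise adjacent (a clique of size 4), so at least 4 colors are needed.
So 3 colors are not enough.

No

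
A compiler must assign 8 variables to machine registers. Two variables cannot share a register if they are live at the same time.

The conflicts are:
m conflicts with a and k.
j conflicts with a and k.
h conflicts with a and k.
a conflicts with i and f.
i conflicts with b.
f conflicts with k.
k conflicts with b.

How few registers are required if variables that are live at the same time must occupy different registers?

The cycle k-b-i-a-m-k has odd length 5, so it cannot be 2-colored; at least 3 registers are needed.
3 registers suffice: m=2, j=2, h=2, a=1, i=2, f=2, k=1, b=3. No two conflicting variables share a register.

3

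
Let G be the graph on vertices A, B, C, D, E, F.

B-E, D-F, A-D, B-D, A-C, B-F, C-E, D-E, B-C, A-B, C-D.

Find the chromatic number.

A, B, C, D are pairwise adjacent (a clique of size 4), so at least 4 colors are needed.
4 colors suffice: color 1 → {D}; color 2 → {B}; color 3 → {C, F}; color 4 → {A, E}. Every edge joins two different colors.

4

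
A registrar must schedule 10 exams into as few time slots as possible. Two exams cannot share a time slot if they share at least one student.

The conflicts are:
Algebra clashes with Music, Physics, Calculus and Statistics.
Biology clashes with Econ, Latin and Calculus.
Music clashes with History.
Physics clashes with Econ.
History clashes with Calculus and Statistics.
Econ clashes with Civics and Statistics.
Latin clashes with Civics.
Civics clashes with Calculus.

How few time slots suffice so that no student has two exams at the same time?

The cycle History-Calculus-Civics-Econ-Statistics-History has odd length 5, so it cannot be 2-colored; at least 3 time slots are needed.
3 time slots suffice: time slot 1 → {Algebra, History, Econ, Latin}; time slot 2 → {Music, Physics, Calculus, Statistics}; time slot 3 → {Biology, Civics}. Each listed conflict is separated.

3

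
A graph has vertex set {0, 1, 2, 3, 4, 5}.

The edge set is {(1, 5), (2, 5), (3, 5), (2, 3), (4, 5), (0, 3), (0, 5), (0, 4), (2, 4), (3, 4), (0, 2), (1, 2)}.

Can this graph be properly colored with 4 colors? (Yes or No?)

0, 2, 3, 4, 5 are pairwise adjacent (a clique of size 5), so at least 5 colors are needed.
So 4 colors are not enough.

No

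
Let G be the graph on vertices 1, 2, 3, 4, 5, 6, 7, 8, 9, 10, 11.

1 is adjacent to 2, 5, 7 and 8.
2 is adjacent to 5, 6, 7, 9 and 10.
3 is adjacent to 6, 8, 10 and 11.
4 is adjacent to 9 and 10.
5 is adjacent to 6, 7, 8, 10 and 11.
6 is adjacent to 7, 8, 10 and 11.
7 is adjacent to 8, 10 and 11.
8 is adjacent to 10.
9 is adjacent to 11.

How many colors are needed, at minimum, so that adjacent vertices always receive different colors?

5, 6, 7, 8, 10 are pairwise adjacent (a clique of size 5), so at least 5 colors are needed.
5 colors suffice: color red → {3, 7, 9}; color blue → {1, 4, 6}; color green → {5}; color yellow → {10, 11}; color purple → {2, 8}. Each edge has distinct colors on its endpoints.

5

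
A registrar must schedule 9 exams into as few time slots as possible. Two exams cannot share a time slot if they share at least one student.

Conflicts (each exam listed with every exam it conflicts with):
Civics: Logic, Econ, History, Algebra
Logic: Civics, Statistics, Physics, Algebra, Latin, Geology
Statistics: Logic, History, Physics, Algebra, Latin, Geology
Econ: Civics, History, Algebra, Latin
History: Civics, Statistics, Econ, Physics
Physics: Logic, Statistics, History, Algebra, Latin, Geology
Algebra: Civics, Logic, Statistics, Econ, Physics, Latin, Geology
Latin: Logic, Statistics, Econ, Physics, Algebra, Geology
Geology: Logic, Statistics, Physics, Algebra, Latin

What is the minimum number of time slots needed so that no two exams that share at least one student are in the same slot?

Logic, Statistics, Physics, Algebra, Latin, Geology are mutually in conflict, so at least 6 time slots are needed.
6 time slots suffice: time slot 1 → {History, Algebra}; time slot 2 → {Civics, Statistics}; time slot 3 → {Logic, Econ}; time slot 4 → {Latin}; time slot 5 → {Physics}; time slot 6 → {Geology}. Every pair that conflicts lands in different time slots.

6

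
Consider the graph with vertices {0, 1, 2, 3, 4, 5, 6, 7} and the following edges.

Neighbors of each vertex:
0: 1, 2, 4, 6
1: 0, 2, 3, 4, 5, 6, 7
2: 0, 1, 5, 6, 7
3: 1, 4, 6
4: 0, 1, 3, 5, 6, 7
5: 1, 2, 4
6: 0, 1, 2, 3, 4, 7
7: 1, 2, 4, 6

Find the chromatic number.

4

1, 3, 4, 6 are pairwise adjacent (a clique of size 4), so at least 4 colors are needed.
4 colors suffice: 0=d, 1=a, 2=c, 3=d, 4=c, 5=b, 6=b, 7=d. No two adjacent vertices share a color.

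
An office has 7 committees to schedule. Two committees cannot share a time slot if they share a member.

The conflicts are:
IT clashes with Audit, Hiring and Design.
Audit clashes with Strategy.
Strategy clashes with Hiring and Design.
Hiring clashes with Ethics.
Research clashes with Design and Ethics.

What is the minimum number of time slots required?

3

The cycle Hiring-Ethics-Research-Design-IT-Hiring has odd length 5, so it cannot be 2-colored; at least 3 time slots are needed.
3 time slots suffice: time slot 1 → {IT, Strategy, Research}; time slot 2 → {Audit, Hiring, Design}; time slot 3 → {Ethics}. No two conflicting committees share a time slot.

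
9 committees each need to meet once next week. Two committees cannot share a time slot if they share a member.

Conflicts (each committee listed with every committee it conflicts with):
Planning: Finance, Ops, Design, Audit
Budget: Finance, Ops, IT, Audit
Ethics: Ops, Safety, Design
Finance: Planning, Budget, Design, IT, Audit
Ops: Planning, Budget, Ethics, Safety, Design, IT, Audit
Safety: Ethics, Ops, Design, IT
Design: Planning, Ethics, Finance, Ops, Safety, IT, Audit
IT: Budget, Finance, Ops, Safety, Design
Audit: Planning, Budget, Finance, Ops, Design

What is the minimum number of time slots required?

4

Planning, Finance, Design, Audit are mutually in conflict, so at least 4 time slots are needed.
Using 4 time slots: Planning=4, Budget=1, Ethics=3, Finance=2, Ops=2, Safety=4, Design=1, IT=3, Audit=3. Each listed conflict is separated.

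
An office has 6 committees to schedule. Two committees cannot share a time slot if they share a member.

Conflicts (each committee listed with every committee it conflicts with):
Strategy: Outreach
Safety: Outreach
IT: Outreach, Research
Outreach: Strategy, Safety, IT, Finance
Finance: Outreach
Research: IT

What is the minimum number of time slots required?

2

IT and Outreach conflict, so at least 2 time slots are needed.
A valid assignment using 2 time slots: Strategy=2, Safety=2, IT=2, Outreach=1, Finance=2, Research=1. Every pair that conflicts lands in different time slots.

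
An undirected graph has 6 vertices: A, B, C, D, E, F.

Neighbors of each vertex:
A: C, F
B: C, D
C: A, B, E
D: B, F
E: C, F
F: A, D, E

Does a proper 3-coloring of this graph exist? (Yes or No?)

The chromatic number is 3. The cycle D-F-E-C-B-D has odd length 5, so it cannot be 2-colored; at least 3 colors are needed.
A valid assignment using 3 colors: A=2, B=2, C=1, D=3, E=2, F=1.
That is already a proper 3-coloring.

Yes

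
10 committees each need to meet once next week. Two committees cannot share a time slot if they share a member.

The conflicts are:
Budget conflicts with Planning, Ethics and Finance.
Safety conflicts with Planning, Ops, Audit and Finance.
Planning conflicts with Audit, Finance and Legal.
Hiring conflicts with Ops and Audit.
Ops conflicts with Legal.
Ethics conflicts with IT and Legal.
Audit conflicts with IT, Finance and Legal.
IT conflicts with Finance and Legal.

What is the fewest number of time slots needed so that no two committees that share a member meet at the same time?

Safety, Planning, Audit, Finance are mutually in conflict, so at least 4 time slots are needed.
4 time slots suffice: time slot 1 → {Ops, Ethics, Audit}; time slot 2 → {Planning, Hiring, IT}; time slot 3 → {Finance, Legal}; time slot 4 → {Budget, Safety}. Every pair that conflicts lands in different time slots.

4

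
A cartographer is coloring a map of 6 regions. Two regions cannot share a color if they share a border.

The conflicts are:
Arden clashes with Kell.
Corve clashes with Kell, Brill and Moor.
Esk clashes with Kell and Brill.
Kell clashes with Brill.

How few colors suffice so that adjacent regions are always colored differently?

3

Esk, Kell, Brill all conflict with each other, so at least 3 colors are needed.
3 colors suffice: color 1 → {Kell, Moor}; color 2 → {Arden, Brill}; color 3 → {Corve, Esk}. Each listed conflict is separated.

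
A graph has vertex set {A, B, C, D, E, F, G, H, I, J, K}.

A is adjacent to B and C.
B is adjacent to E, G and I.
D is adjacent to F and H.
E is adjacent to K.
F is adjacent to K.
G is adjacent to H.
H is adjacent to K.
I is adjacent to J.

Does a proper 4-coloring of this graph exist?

The chromatic number is 3. The cycle H-G-B-E-K-H has odd length 5, so it cannot be 2-colored; at least 3 colors are needed.
3 colors suffice: color 1 → {B, C, F, H, J}; color 2 → {A, D, G, I, K}; color 3 → {E}.
Since 4 ≥ 3, a proper 4-coloring certainly exists.

Yes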